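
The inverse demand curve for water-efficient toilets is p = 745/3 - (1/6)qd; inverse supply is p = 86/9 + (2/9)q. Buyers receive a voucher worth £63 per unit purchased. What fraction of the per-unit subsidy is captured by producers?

Pre-subsidy: 745/3 - (1/6)q = 86/9 + (2/9)q gives q* = 614 and p* = 146.
With the rebate, buyers effectively pay pb = ps − 63, where ps is the price sellers receive.
On the curves, pb = 745/3 - (1/6)q and ps = 86/9 + (2/9)q; the wedge ps − pb = 63 gives 86/9 + (2/9)q − (745/3 - (1/6)q) = 63, so q' = 776.
Then pb = 745/3 − (1/6)·776 = 119 and ps = 86/9 + (2/9)·776 = 182.
Buyers' price falls by p* − pb = 146 − 119 = 27; sellers' price rises by ps − p* = 182 − 146 = 36.
So producers capture 36/63 = 4/7 of each unit of subsidy.

Producer share = 4/7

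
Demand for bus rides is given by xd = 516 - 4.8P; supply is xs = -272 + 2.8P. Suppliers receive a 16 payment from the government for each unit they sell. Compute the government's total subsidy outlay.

Government cost = 70848/95

Pre-subsidy: 516 - 4.8P = -272 + 2.8P gives P* = 1970/19, x* = 348/19.
With the subsidy, sellers receive Ps = Pb + 16 for each unit, where Pb is the price buyers pay.
Supply in terms of Pb becomes xs = -272 + 2.8(Pb + 16) = -227.2 + 2.8Pb. Setting this equal to demand: 516 - 4.8Pb = -227.2 + 2.8Pb, so Pb = 1858/19.
Sellers receive Ps = 1858/19 + 16 = 2162/19; x' = 516 − 4.8·(1858/19) = 4428/95.
Government outlay = subsidy × quantity = 16 × 4428/95 = 70848/95.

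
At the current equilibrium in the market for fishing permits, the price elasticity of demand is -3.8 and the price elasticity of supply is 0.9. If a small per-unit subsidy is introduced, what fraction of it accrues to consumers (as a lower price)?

Consumer share = 9/47

For a small subsidy around the equilibrium, the benefit split depends on the relative slopes, which at a point are proportional to the elasticities.
Buyer share = εs/(εs + |εd|) = 0.9/(0.9 + 3.8) = 9/47; seller share = |εd|/(εs + |εd|) = 38/47.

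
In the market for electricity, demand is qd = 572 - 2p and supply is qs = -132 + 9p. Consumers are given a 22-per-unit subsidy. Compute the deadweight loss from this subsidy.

Deadweight loss = 396

Pre-subsidy: 572 - 2p = -132 + 9p gives p* = 64, q* = 444.
With the rebate, buyers effectively pay pb = ps − 22, where ps is the price sellers receive.
Demand in terms of ps becomes qd = 572 − 2(ps − 22) = 616 - 2ps. Setting this equal to supply: 616 - 2ps = -132 + 9ps, so ps = 68.
Buyers pay pb = 68 − 22 = 46; q' = -132 + 9·68 = 480.
The subsidy expands output by 480 − 444 = 36 past the efficient level; on those units the gap between marginal cost and willingness to pay runs from 0 up to 22.
DWL = ½ × 22 × 36 = 396.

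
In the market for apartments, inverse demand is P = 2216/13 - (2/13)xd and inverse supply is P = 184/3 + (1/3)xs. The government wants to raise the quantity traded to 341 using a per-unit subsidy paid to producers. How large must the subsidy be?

At x = 341, from the demand curve buyers pay Pb = 2216/13 − (2/13)·341 = 118; from the supply curve sellers need Ps = 184/3 + (1/3)·341 = 175.
The subsidy must fill the gap: s = Ps − Pb = 175 − 118 = 57.

Required subsidy s = 57 per unit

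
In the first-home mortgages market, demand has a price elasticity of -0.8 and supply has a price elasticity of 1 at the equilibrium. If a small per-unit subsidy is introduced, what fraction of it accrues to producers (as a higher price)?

Producer share = 4/9

For a small subsidy around the equilibrium, the benefit split depends on the relative slopes, which at a point are proportional to the elasticities.
Buyer share = εs/(εs + |εd|) = 1/(1 + 0.8) = 5/9; seller share = |εd|/(εs + |εd|) = 4/9.
So producers capture 4/9 of the subsidy.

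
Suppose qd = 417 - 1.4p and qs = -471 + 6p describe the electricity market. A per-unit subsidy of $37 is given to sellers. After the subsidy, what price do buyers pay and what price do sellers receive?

Buyers pay $90; sellers receive $127

Pre-subsidy: 417 - 1.4p = -471 + 6p gives p* = 120, q* = 249.
With the subsidy, sellers receive ps = pb + 37 for each unit, where pb is the price buyers pay.
Supply in terms of pb becomes qs = -471 + 6(pb + 37) = -249 + 6pb. Setting this equal to demand: 417 - 1.4pb = -249 + 6pb, so pb = 90.
Sellers receive ps = 90 + 37 = 127; q' = 417 − 1.4·90 = 291.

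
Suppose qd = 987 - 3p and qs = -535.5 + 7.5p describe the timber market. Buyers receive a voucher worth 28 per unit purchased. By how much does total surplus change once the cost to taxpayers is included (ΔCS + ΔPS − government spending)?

Pre-subsidy: 987 - 3p = -535.5 + 7.5p gives p* = 145, q* = 552.
With the rebate, buyers effectively pay pb = ps − 28, where ps is the price sellers receive.
Demand in terms of ps becomes qd = 987 − 3(ps − 28) = 1071 - 3ps. Setting this equal to supply: 1071 - 3ps = -535.5 + 7.5ps, so ps = 153.
Buyers pay pb = 153 − 28 = 125; q' = -535.5 + 7.5·153 = 612.
ΔCS = ½(552 + 612)(145 − 125) = 11640; ΔPS = ½(552 + 612)(153 − 145) = 4656.
Government spending = 28 × 612 = 17136.
Net change = 11640 + 4656 − 17136 = -840. The loss equals the DWL triangle ½·28·60.

Net change in total surplus = -840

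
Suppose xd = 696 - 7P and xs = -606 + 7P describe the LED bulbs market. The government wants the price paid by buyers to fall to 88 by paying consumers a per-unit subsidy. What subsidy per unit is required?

Required subsidy s = 10 per unit

At a buyer price of 88, quantity demanded is 696 − 7·88 = 80.
Sellers supply 80 only when they receive Ps with -606 + 7·Ps = 80, i.e. Ps = 98.
s = Ps − Pb = 98 − 88 = 10.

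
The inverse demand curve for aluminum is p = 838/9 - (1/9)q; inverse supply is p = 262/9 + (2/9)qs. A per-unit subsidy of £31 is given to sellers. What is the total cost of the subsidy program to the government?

Pre-subsidy: 838/9 - (1/9)q = 262/9 + (2/9)q gives q* = 192 and p* = 646/9.
With the subsidy, sellers receive ps = pb + 31 for each unit, where pb is the price buyers pay.
On the curves, pb = 838/9 - (1/9)q and ps = 262/9 + (2/9)q; the wedge ps − pb = 31 gives 262/9 + (2/9)q − (838/9 - (1/9)q) = 31, so q' = 285.
Then pb = 838/9 − (1/9)·285 = 553/9 and ps = 262/9 + (2/9)·285 = 832/9.
Government outlay = subsidy × quantity = 31 × 285 = 8835.

Government cost = £8835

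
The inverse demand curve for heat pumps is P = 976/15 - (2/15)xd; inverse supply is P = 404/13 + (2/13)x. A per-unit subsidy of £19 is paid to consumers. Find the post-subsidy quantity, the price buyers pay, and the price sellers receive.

x' = 10333/56; buyers pay 1133/28; sellers receive 1665/28

Pre-subsidy: 976/15 - (2/15)x = 404/13 + (2/13)x gives x* = 1657/14 and P* = 345/7.
With the rebate, buyers effectively pay Pb = Ps − 19, where Ps is the price sellers receive.
On the curves, Pb = 976/15 - (2/15)x and Ps = 404/13 + (2/13)x; the wedge Ps − Pb = 19 gives 404/13 + (2/13)x − (976/15 - (2/15)x) = 19, so x' = 10333/56.
Then Pb = 976/15 − (2/15)·(10333/56) = 1133/28 and Ps = 404/13 + (2/13)·(10333/56) = 1665/28.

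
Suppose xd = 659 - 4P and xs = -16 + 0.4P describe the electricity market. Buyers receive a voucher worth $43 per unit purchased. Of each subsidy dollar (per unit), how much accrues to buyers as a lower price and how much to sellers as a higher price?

Pre-subsidy: 659 - 4P = -16 + 0.4P gives P* = 3375/22, x* = 499/11.
With the rebate, buyers effectively pay Pb = Ps − 43, where Ps is the price sellers receive.
Demand in terms of Ps becomes xd = 659 − 4(Ps − 43) = 831 - 4Ps. Setting this equal to supply: 831 - 4Ps = -16 + 0.4Ps, so Ps = 192.5.
Buyers pay Pb = 192.5 − 43 = 149.5; x' = -16 + 0.4·192.5 = 61.
Buyers' price falls by P* − Pb = 3375/22 − 149.5 = 43/11; sellers' price rises by Ps − P* = 192.5 − 3375/22 = 430/11.

Buyers gain 43/11 per unit; sellers gain 430/11 per unit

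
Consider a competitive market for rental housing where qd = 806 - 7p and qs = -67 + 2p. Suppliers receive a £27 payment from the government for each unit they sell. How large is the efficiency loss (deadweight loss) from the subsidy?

Deadweight loss = £567

Pre-subsidy: 806 - 7p = -67 + 2p gives p* = 97, q* = 127.
With the subsidy, sellers receive ps = pb + 27 for each unit, where pb is the price buyers pay.
Supply in terms of pb becomes qs = -67 + 2(pb + 27) = -13 + 2pb. Setting this equal to demand: 806 - 7pb = -13 + 2pb, so pb = 91.
Sellers receive ps = 91 + 27 = 118; q' = 806 − 7·91 = 169.
The subsidy expands output by 169 − 127 = 42 past the efficient level; on those units the gap between marginal cost and willingness to pay runs from 0 up to 27.
DWL = ½ × 27 × 42 = 567.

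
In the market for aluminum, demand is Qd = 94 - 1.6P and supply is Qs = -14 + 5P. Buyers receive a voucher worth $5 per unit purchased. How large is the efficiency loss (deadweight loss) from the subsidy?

Pre-subsidy: 94 - 1.6P = -14 + 5P gives P* = 180/11, Q* = 746/11.
With the rebate, buyers effectively pay Pb = Ps − 5, where Ps is the price sellers receive.
Demand in terms of Ps becomes Qd = 94 − 1.6(Ps − 5) = 102 - 1.6Ps. Setting this equal to supply: 102 - 1.6Ps = -14 + 5Ps, so Ps = 580/33.
Buyers pay Pb = 580/33 − 5 = 415/33; Q' = -14 + 5·(580/33) = 2438/33.
The subsidy expands output by 2438/33 − 746/11 = 200/33 past the efficient level; on those units the gap between marginal cost and willingness to pay runs from 0 up to 5.
DWL = ½ × 5 × 200/33 = 500/33.

Deadweight loss = 500/33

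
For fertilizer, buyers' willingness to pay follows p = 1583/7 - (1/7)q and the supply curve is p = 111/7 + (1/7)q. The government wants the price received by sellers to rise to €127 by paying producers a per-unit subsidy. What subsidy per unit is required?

Required subsidy s = €12 per unit

At a seller price of 127, quantity supplied is -111 + 7·127 = 778.
Buyers absorb 778 only when they pay pb = 1583/7 − (1/7)·778 = 115.
s = ps − pb = 127 − 115 = 12.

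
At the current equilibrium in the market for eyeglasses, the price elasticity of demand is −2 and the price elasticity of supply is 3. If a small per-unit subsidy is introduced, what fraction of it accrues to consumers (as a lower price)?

Consumer share = 0.6

For a small subsidy around the equilibrium, the benefit split depends on the relative slopes, which at a point are proportional to the elasticities.
Buyer share = εs/(εs + |εd|) = 3/(3 + 2) = 0.6; seller share = |εd|/(εs + |εd|) = 0.4.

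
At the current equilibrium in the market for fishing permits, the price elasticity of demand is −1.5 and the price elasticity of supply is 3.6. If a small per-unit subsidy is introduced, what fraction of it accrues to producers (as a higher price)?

For a small subsidy around the equilibrium, the benefit split depends on the relative slopes, which at a point are proportional to the elasticities.
Buyer share = εs/(εs + |εd|) = 3.6/(3.6 + 1.5) = 12/17; seller share = |εd|/(εs + |εd|) = 5/17.
So producers capture 5/17 of the subsidy.

Producer share = 5/17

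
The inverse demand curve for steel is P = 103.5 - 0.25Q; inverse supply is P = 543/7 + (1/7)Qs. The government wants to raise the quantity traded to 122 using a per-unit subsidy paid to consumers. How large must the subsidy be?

At Q = 122, from the demand curve buyers pay Pb = 103.5 − 0.25·122 = 73; from the supply curve sellers need Ps = 543/7 + (1/7)·122 = 95.
The subsidy must fill the gap: s = Ps − Pb = 95 − 73 = 22.

Required subsidy s = 22 per unit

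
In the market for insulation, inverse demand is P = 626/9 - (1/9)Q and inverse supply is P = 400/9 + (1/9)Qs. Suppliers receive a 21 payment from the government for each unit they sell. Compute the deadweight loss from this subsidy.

Pre-subsidy: 626/9 - (1/9)Q = 400/9 + (1/9)Q gives Q* = 113 and P* = 57.
With the subsidy, sellers receive Ps = Pb + 21 for each unit, where Pb is the price buyers pay.
On the curves, Pb = 626/9 - (1/9)Q and Ps = 400/9 + (1/9)Q; the wedge Ps − Pb = 21 gives 400/9 + (1/9)Q − (626/9 - (1/9)Q) = 21, so Q' = 207.5.
Then Pb = 626/9 − (1/9)·207.5 = 46.5 and Ps = 400/9 + (1/9)·207.5 = 67.5.
The subsidy expands output by 207.5 − 113 = 94.5 past the efficient level; on those units the gap between marginal cost and willingness to pay runs from 0 up to 21.
DWL = ½ × 21 × 94.5 = 992.25.

Deadweight loss = 992.25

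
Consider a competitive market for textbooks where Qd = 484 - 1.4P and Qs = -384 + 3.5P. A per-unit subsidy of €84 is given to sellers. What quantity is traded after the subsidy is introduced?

Pre-subsidy: 484 - 1.4P = -384 + 3.5P gives P* = 1240/7, Q* = 236.
With the subsidy, sellers receive Ps = Pb + 84 for each unit, where Pb is the price buyers pay.
Supply in terms of Pb becomes Qs = -384 + 3.5(Pb + 84) = -90 + 3.5Pb. Setting this equal to demand: 484 - 1.4Pb = -90 + 3.5Pb, so Pb = 820/7.
Sellers receive Ps = 820/7 + 84 = 1408/7; Q' = 484 − 1.4·(820/7) = 320.

Q' = 320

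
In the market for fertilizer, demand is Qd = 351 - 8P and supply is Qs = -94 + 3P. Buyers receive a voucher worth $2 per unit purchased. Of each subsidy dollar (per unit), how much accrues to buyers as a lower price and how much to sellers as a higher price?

Buyers gain 6/11 per unit; sellers gain 16/11 per unit

Pre-subsidy: 351 - 8P = -94 + 3P gives P* = 445/11, Q* = 301/11.
With the rebate, buyers effectively pay Pb = Ps − 2, where Ps is the price sellers receive.
Demand in terms of Ps becomes Qd = 351 − 8(Ps − 2) = 367 - 8Ps. Setting this equal to supply: 367 - 8Ps = -94 + 3Ps, so Ps = 461/11.
Buyers pay Pb = 461/11 − 2 = 439/11; Q' = -94 + 3·(461/11) = 349/11.
Buyers' price falls by P* − Pb = 445/11 − 439/11 = 6/11; sellers' price rises by Ps − P* = 461/11 − 445/11 = 16/11.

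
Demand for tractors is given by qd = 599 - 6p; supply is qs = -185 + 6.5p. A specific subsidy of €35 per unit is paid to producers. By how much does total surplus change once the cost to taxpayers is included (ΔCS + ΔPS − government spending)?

Pre-subsidy: 599 - 6p = -185 + 6.5p gives p* = 62.72, q* = 222.68.
With the subsidy, sellers receive ps = pb + 35 for each unit, where pb is the price buyers pay.
Supply in terms of pb becomes qs = -185 + 6.5(pb + 35) = 42.5 + 6.5pb. Setting this equal to demand: 599 - 6pb = 42.5 + 6.5pb, so pb = 44.52.
Sellers receive ps = 44.52 + 35 = 79.52; q' = 599 − 6·44.52 = 331.88.
ΔCS = ½(222.68 + 331.88)(62.72 − 44.52) = 5046.496; ΔPS = ½(222.68 + 331.88)(79.52 − 62.72) = 4658.304.
Government spending = 35 × 331.88 = 11615.8.
Net change = 5046.496 + 4658.304 − 11615.8 = -1911. The loss equals the DWL triangle ½·35·109.2.

Net change in total surplus = -€1911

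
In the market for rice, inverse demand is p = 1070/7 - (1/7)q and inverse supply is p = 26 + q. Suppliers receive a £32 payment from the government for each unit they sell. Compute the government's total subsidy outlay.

Pre-subsidy: 1070/7 - (1/7)q = 26 + q gives q* = 111 and p* = 137.
With the subsidy, sellers receive ps = pb + 32 for each unit, where pb is the price buyers pay.
On the curves, pb = 1070/7 - (1/7)q and ps = 26 + q; the wedge ps − pb = 32 gives 26 + q − (1070/7 - (1/7)q) = 32, so q' = 139.
Then pb = 1070/7 − (1/7)·139 = 133 and ps = 26 + 1·139 = 165.
Government outlay = subsidy × quantity = 32 × 139 = 4448.

Government cost = £4448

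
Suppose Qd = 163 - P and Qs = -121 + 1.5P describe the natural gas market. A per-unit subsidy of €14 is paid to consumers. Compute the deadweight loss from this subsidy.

Deadweight loss = €58.8

Pre-subsidy: 163 - P = -121 + 1.5P gives P* = 113.6, Q* = 49.4.
With the rebate, buyers effectively pay Pb = Ps − 14, where Ps is the price sellers receive.
Demand in terms of Ps becomes Qd = 163 − 1(Ps − 14) = 177 - Ps. Setting this equal to supply: 177 - Ps = -121 + 1.5Ps, so Ps = 119.2.
Buyers pay Pb = 119.2 − 14 = 105.2; Q' = -121 + 1.5·119.2 = 57.8.
The subsidy expands output by 57.8 − 49.4 = 8.4 past the efficient level; on those units the gap between marginal cost and willingness to pay runs from 0 up to 14.
DWL = ½ × 14 × 8.4 = 58.8.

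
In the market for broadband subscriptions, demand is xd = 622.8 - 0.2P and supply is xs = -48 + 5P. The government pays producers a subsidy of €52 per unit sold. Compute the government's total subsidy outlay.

Pre-subsidy: 622.8 - 0.2P = -48 + 5P gives P* = 129, x* = 597.
With the subsidy, sellers receive Ps = Pb + 52 for each unit, where Pb is the price buyers pay.
Supply in terms of Pb becomes xs = -48 + 5(Pb + 52) = 212 + 5Pb. Setting this equal to demand: 622.8 - 0.2Pb = 212 + 5Pb, so Pb = 79.
Sellers receive Ps = 79 + 52 = 131; x' = 622.8 − 0.2·79 = 607.
Government outlay = subsidy × quantity = 52 × 607 = 31564.

Government cost = €31564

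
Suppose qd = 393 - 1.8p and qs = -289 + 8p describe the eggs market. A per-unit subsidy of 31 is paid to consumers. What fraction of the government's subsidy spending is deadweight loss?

Pre-subsidy: 393 - 1.8p = -289 + 8p gives p* = 3410/49, q* = 13119/49.
With the rebate, buyers effectively pay pb = ps − 31, where ps is the price sellers receive.
Demand in terms of ps becomes qd = 393 − 1.8(ps − 31) = 448.8 - 1.8ps. Setting this equal to supply: 448.8 - 1.8ps = -289 + 8ps, so ps = 527/7.
Buyers pay pb = 527/7 − 31 = 310/7; q' = -289 + 8·(527/7) = 2193/7.
ΔCS = ½(13119/49 + 2193/7)(3410/49 − 310/7) = 17651400/2401; ΔPS = ½(13119/49 + 2193/7)(527/7 − 3410/49) = 3971565/2401.
Government spending = 31 × 2193/7 = 67983/7.
DWL = ½ × 31 × (2193/7 − 13119/49) = 34596/49; fraction = (34596/49) / (67983/7) = 372/5117.

DWL / government spending = 372/5117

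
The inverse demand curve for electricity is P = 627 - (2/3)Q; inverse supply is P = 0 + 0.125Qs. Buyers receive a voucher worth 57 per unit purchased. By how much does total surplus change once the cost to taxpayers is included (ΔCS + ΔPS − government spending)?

Pre-subsidy: 627 - (2/3)Q = 0 + 0.125Q gives Q* = 792 and P* = 99.
With the rebate, buyers effectively pay Pb = Ps − 57, where Ps is the price sellers receive.
On the curves, Pb = 627 - (2/3)Q and Ps = 0 + 0.125Q; the wedge Ps − Pb = 57 gives 0 + 0.125Q − (627 - (2/3)Q) = 57, so Q' = 864.
Then Pb = 627 − (2/3)·864 = 51 and Ps = 0 + 0.125·864 = 108.
ΔCS = ½(792 + 864)(99 − 51) = 39744; ΔPS = ½(792 + 864)(108 − 99) = 7452.
Government spending = 57 × 864 = 49248.
Net change = 39744 + 7452 − 49248 = -2052. The loss equals the DWL triangle ½·57·72.

Net change in total surplus = -2052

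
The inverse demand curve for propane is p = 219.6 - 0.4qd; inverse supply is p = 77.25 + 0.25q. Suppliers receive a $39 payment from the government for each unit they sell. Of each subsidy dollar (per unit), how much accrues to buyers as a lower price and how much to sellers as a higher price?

Buyers gain $24 per unit; sellers gain $15 per unit

Pre-subsidy: 219.6 - 0.4q = 77.25 + 0.25q gives q* = 219 and p* = 132.
With the subsidy, sellers receive ps = pb + 39 for each unit, where pb is the price buyers pay.
On the curves, pb = 219.6 - 0.4q and ps = 77.25 + 0.25q; the wedge ps − pb = 39 gives 77.25 + 0.25q − (219.6 - 0.4q) = 39, so q' = 279.
Then pb = 219.6 − 0.4·279 = 108 and ps = 77.25 + 0.25·279 = 147.
Buyers' price falls by p* − pb = 132 − 108 = 24; sellers' price rises by ps − p* = 147 − 132 = 15.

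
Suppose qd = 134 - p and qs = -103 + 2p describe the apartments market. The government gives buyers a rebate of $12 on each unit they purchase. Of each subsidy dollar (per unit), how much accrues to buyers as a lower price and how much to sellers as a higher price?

Pre-subsidy: 134 - p = -103 + 2p gives p* = 79, q* = 55.
With the rebate, buyers effectively pay pb = ps − 12, where ps is the price sellers receive.
Demand in terms of ps becomes qd = 134 − 1(ps − 12) = 146 - ps. Setting this equal to supply: 146 - ps = -103 + 2ps, so ps = 83.
Buyers pay pb = 83 − 12 = 71; q' = -103 + 2·83 = 63.
Buyers' price falls by p* − pb = 79 − 71 = 8; sellers' price rises by ps − p* = 83 − 79 = 4.

Buyers gain $8 per unit; sellers gain $4 per unit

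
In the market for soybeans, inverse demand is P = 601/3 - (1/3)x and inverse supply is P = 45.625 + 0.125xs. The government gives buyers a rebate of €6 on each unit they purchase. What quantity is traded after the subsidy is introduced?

x' = 3857/11

Pre-subsidy: 601/3 - (1/3)x = 45.625 + 0.125x gives x* = 3713/11 and P* = 966/11.
With the rebate, buyers effectively pay Pb = Ps − 6, where Ps is the price sellers receive.
On the curves, Pb = 601/3 - (1/3)x and Ps = 45.625 + 0.125x; the wedge Ps − Pb = 6 gives 45.625 + 0.125x − (601/3 - (1/3)x) = 6, so x' = 3857/11.
Then Pb = 601/3 − (1/3)·(3857/11) = 918/11 and Ps = 45.625 + 0.125·(3857/11) = 984/11.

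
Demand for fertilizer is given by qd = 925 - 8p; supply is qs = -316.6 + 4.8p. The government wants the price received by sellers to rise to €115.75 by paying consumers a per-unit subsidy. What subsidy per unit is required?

At a seller price of 115.75, quantity supplied is -316.6 + 4.8·115.75 = 239.
Buyers absorb 239 only when they pay pb with 925 − 8·pb = 239, i.e. pb = 85.75.
s = ps − pb = 115.75 − 85.75 = 30.

Required subsidy s = €30 per unit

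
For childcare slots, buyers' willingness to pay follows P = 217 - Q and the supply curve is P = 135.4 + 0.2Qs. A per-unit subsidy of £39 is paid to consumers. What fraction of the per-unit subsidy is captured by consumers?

Pre-subsidy: 217 - Q = 135.4 + 0.2Q gives Q* = 68 and P* = 149.
With the rebate, buyers effectively pay Pb = Ps − 39, where Ps is the price sellers receive.
On the curves, Pb = 217 - Q and Ps = 135.4 + 0.2Q; the wedge Ps − Pb = 39 gives 135.4 + 0.2Q − (217 - Q) = 39, so Q' = 100.5.
Then Pb = 217 − 1·100.5 = 116.5 and Ps = 135.4 + 0.2·100.5 = 155.5.
Buyers' price falls by P* − Pb = 149 − 116.5 = 32.5; sellers' price rises by Ps − P* = 155.5 − 149 = 6.5.
So consumers capture 32.5/39 = 5/6 of each unit of subsidy.

Consumer share = 5/6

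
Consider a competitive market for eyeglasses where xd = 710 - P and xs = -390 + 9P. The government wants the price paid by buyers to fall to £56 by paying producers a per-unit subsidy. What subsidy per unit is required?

Required subsidy s = £60 per unit

At a buyer price of 56, quantity demanded is 710 − 1·56 = 654.
Sellers supply 654 only when they receive Ps with -390 + 9·Ps = 654, i.e. Ps = 116.
s = Ps − Pb = 116 − 56 = 60.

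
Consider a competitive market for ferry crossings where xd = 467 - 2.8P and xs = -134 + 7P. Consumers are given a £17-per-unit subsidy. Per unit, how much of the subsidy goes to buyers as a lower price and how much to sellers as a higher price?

Pre-subsidy: 467 - 2.8P = -134 + 7P gives P* = 3005/49, x* = 2067/7.
With the rebate, buyers effectively pay Pb = Ps − 17, where Ps is the price sellers receive.
Demand in terms of Ps becomes xd = 467 − 2.8(Ps − 17) = 514.6 - 2.8Ps. Setting this equal to supply: 514.6 - 2.8Ps = -134 + 7Ps, so Ps = 3243/49.
Buyers pay Pb = 3243/49 − 17 = 2410/49; x' = -134 + 7·(3243/49) = 2305/7.
Buyers' price falls by P* − Pb = 3005/49 − 2410/49 = 85/7; sellers' price rises by Ps − P* = 3243/49 − 3005/49 = 34/7.

Buyers gain 85/7 per unit; sellers gain 34/7 per unit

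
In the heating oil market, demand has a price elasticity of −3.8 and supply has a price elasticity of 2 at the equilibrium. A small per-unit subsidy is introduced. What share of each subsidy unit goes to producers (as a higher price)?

For a small subsidy around the equilibrium, the benefit split depends on the relative slopes, which at a point are proportional to the elasticities.
Buyer share = εs/(εs + |εd|) = 2/(2 + 3.8) = 10/29; seller share = |εd|/(εs + |εd|) = 19/29.
So producers capture 19/29 of the subsidy.

Producer share = 19/29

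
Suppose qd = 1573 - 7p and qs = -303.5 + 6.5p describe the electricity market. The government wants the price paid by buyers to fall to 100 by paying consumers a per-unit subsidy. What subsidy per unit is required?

At a buyer price of 100, quantity demanded is 1573 − 7·100 = 873.
Sellers supply 873 only when they receive ps with -303.5 + 6.5·ps = 873, i.e. ps = 181.
s = ps − pb = 181 − 100 = 81.

Required subsidy s = 81 per unit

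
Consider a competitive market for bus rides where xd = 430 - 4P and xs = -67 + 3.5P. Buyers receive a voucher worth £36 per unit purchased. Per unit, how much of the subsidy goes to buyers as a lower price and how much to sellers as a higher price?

Pre-subsidy: 430 - 4P = -67 + 3.5P gives P* = 994/15, x* = 2474/15.
With the rebate, buyers effectively pay Pb = Ps − 36, where Ps is the price sellers receive.
Demand in terms of Ps becomes xd = 430 − 4(Ps − 36) = 574 - 4Ps. Setting this equal to supply: 574 - 4Ps = -67 + 3.5Ps, so Ps = 1282/15.
Buyers pay Pb = 1282/15 − 36 = 742/15; x' = -67 + 3.5·(1282/15) = 3482/15.
Buyers' price falls by P* − Pb = 994/15 − 742/15 = 16.8; sellers' price rises by Ps − P* = 1282/15 − 994/15 = 19.2.

Buyers gain £16.8 per unit; sellers gain £19.2 per unit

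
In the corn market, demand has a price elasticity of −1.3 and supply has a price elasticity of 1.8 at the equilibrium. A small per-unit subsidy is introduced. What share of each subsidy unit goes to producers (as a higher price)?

Producer share = 13/31

For a small subsidy around the equilibrium, the benefit split depends on the relative slopes, which at a point are proportional to the elasticities.
Buyer share = εs/(εs + |εd|) = 1.8/(1.8 + 1.3) = 18/31; seller share = |εd|/(εs + |εd|) = 13/31.
So producers capture 13/31 of the subsidy.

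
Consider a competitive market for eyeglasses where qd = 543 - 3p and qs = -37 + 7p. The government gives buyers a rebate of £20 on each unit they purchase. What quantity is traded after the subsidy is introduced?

q' = 411

Pre-subsidy: 543 - 3p = -37 + 7p gives p* = 58, q* = 369.
With the rebate, buyers effectively pay pb = ps − 20, where ps is the price sellers receive.
Demand in terms of ps becomes qd = 543 − 3(ps − 20) = 603 - 3ps. Setting this equal to supply: 603 - 3ps = -37 + 7ps, so ps = 64.
Buyers pay pb = 64 − 20 = 44; q' = -37 + 7·64 = 411.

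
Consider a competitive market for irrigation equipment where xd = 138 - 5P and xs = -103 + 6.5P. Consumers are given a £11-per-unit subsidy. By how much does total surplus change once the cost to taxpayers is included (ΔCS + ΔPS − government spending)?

Pre-subsidy: 138 - 5P = -103 + 6.5P gives P* = 482/23, x* = 764/23.
With the rebate, buyers effectively pay Pb = Ps − 11, where Ps is the price sellers receive.
Demand in terms of Ps becomes xd = 138 − 5(Ps − 11) = 193 - 5Ps. Setting this equal to supply: 193 - 5Ps = -103 + 6.5Ps, so Ps = 592/23.
Buyers pay Pb = 592/23 − 11 = 339/23; x' = -103 + 6.5·(592/23) = 1479/23.
ΔCS = ½(764/23 + 1479/23)(482/23 − 339/23) = 320749/1058; ΔPS = ½(764/23 + 1479/23)(592/23 − 482/23) = 123365/529.
Government spending = 11 × 1479/23 = 16269/23.
Net change = 320749/1058 + 123365/529 − 16269/23 = -7865/46. The loss equals the DWL triangle ½·11·715/23.

Net change in total surplus = -7865/46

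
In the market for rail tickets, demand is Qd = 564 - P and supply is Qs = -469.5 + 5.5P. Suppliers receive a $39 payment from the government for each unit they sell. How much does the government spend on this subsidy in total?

Government cost = $17082

Pre-subsidy: 564 - P = -469.5 + 5.5P gives P* = 159, Q* = 405.
With the subsidy, sellers receive Ps = Pb + 39 for each unit, where Pb is the price buyers pay.
Supply in terms of Pb becomes Qs = -469.5 + 5.5(Pb + 39) = -255 + 5.5Pb. Setting this equal to demand: 564 - Pb = -255 + 5.5Pb, so Pb = 126.
Sellers receive Ps = 126 + 39 = 165; Q' = 564 − 1·126 = 438.
Government outlay = subsidy × quantity = 39 × 438 = 17082.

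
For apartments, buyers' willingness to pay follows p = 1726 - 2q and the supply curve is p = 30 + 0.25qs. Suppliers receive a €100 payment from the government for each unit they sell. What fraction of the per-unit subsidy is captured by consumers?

Pre-subsidy: 1726 - 2q = 30 + 0.25q gives q* = 6784/9 and p* = 1966/9.
With the subsidy, sellers receive ps = pb + 100 for each unit, where pb is the price buyers pay.
On the curves, pb = 1726 - 2q and ps = 30 + 0.25q; the wedge ps − pb = 100 gives 30 + 0.25q − (1726 - 2q) = 100, so q' = 7184/9.
Then pb = 1726 − 2·(7184/9) = 1166/9 and ps = 30 + 0.25·(7184/9) = 2066/9.
Buyers' price falls by p* − pb = 1966/9 − 1166/9 = 800/9; sellers' price rises by ps − p* = 2066/9 − 1966/9 = 100/9.
So consumers capture (800/9)/100 = 8/9 of each unit of subsidy.

Consumer share = 8/9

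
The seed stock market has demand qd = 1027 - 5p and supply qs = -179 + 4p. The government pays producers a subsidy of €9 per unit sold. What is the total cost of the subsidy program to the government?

Government cost = €3393

Pre-subsidy: 1027 - 5p = -179 + 4p gives p* = 134, q* = 357.
With the subsidy, sellers receive ps = pb + 9 for each unit, where pb is the price buyers pay.
Supply in terms of pb becomes qs = -179 + 4(pb + 9) = -143 + 4pb. Setting this equal to demand: 1027 - 5pb = -143 + 4pb, so pb = 130.
Sellers receive ps = 130 + 9 = 139; q' = 1027 − 5·130 = 377.
Government outlay = subsidy × quantity = 9 × 377 = 3393.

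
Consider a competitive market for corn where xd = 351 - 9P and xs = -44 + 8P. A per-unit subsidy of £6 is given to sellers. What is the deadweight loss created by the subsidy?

Pre-subsidy: 351 - 9P = -44 + 8P gives P* = 395/17, x* = 2412/17.
With the subsidy, sellers receive Ps = Pb + 6 for each unit, where Pb is the price buyers pay.
Supply in terms of Pb becomes xs = -44 + 8(Pb + 6) = 4 + 8Pb. Setting this equal to demand: 351 - 9Pb = 4 + 8Pb, so Pb = 347/17.
Sellers receive Ps = 347/17 + 6 = 449/17; x' = 351 − 9·(347/17) = 2844/17.
The subsidy expands output by 2844/17 − 2412/17 = 432/17 past the efficient level; on those units the gap between marginal cost and willingness to pay runs from 0 up to 6.
DWL = ½ × 6 × 432/17 = 1296/17.

Deadweight loss = 1296/17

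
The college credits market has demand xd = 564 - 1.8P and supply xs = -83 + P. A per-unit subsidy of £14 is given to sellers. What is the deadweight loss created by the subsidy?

Deadweight loss = £63

Pre-subsidy: 564 - 1.8P = -83 + P gives P* = 3235/14, x* = 2073/14.
With the subsidy, sellers receive Ps = Pb + 14 for each unit, where Pb is the price buyers pay.
Supply in terms of Pb becomes xs = -83 + 1(Pb + 14) = -69 + Pb. Setting this equal to demand: 564 - 1.8Pb = -69 + Pb, so Pb = 3165/14.
Sellers receive Ps = 3165/14 + 14 = 3361/14; x' = 564 − 1.8·(3165/14) = 2199/14.
The subsidy expands output by 2199/14 − 2073/14 = 9 past the efficient level; on those units the gap between marginal cost and willingness to pay runs from 0 up to 14.
DWL = ½ × 14 × 9 = 63.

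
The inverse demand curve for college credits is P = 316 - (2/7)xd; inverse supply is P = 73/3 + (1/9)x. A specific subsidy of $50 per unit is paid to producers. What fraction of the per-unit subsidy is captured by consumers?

Consumer share = 0.72

Pre-subsidy: 316 - (2/7)x = 73/3 + (1/9)x gives x* = 735 and P* = 106.
With the subsidy, sellers receive Ps = Pb + 50 for each unit, where Pb is the price buyers pay.
On the curves, Pb = 316 - (2/7)x and Ps = 73/3 + (1/9)x; the wedge Ps − Pb = 50 gives 73/3 + (1/9)x − (316 - (2/7)x) = 50, so x' = 861.
Then Pb = 316 − (2/7)·861 = 70 and Ps = 73/3 + (1/9)·861 = 120.
Buyers' price falls by P* − Pb = 106 − 70 = 36; sellers' price rises by Ps − P* = 120 − 106 = 14.
So consumers capture 36/50 = 0.72 of each unit of subsidy.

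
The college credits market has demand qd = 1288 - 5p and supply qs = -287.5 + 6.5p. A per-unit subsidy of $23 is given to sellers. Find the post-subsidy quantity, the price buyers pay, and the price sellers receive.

q' = 668; buyers pay $124; sellers receive $147

Pre-subsidy: 1288 - 5p = -287.5 + 6.5p gives p* = 137, q* = 603.
With the subsidy, sellers receive ps = pb + 23 for each unit, where pb is the price buyers pay.
Supply in terms of pb becomes qs = -287.5 + 6.5(pb + 23) = -138 + 6.5pb. Setting this equal to demand: 1288 - 5pb = -138 + 6.5pb, so pb = 124.
Sellers receive ps = 124 + 23 = 147; q' = 1288 − 5·124 = 668.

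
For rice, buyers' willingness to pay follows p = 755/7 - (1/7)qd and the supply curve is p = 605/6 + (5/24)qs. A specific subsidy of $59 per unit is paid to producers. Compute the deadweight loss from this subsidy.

Deadweight loss = $4956

Pre-subsidy: 755/7 - (1/7)q = 605/6 + (5/24)q gives q* = 20 and p* = 105.
With the subsidy, sellers receive ps = pb + 59 for each unit, where pb is the price buyers pay.
On the curves, pb = 755/7 - (1/7)q and ps = 605/6 + (5/24)q; the wedge ps − pb = 59 gives 605/6 + (5/24)q − (755/7 - (1/7)q) = 59, so q' = 188.
Then pb = 755/7 − (1/7)·188 = 81 and ps = 605/6 + (5/24)·188 = 140.
The subsidy expands output by 188 − 20 = 168 past the efficient level; on those units the gap between marginal cost and willingness to pay runs from 0 up to 59.
DWL = ½ × 59 × 168 = 4956.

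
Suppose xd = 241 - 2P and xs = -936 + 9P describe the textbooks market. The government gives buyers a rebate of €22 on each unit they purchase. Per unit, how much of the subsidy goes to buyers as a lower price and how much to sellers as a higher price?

Pre-subsidy: 241 - 2P = -936 + 9P gives P* = 107, x* = 27.
With the rebate, buyers effectively pay Pb = Ps − 22, where Ps is the price sellers receive.
Demand in terms of Ps becomes xd = 241 − 2(Ps − 22) = 285 - 2Ps. Setting this equal to supply: 285 - 2Ps = -936 + 9Ps, so Ps = 111.
Buyers pay Pb = 111 − 22 = 89; x' = -936 + 9·111 = 63.
Buyers' price falls by P* − Pb = 107 − 89 = 18; sellers' price rises by Ps − P* = 111 − 107 = 4.

Buyers gain €18 per unit; sellers gain €4 per unit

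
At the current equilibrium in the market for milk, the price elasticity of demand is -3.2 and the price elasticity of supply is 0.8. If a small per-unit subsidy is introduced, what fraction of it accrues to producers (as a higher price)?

Producer share = 0.8

For a small subsidy around the equilibrium, the benefit split depends on the relative slopes, which at a point are proportional to the elasticities.
Buyer share = εs/(εs + |εd|) = 0.8/(0.8 + 3.2) = 0.2; seller share = |εd|/(εs + |εd|) = 0.8.
So producers capture 0.8 of the subsidy.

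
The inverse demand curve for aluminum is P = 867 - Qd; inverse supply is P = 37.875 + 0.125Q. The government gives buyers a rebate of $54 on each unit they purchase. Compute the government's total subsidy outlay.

Government cost = $42390

Pre-subsidy: 867 - Q = 37.875 + 0.125Q gives Q* = 737 and P* = 130.
With the rebate, buyers effectively pay Pb = Ps − 54, where Ps is the price sellers receive.
On the curves, Pb = 867 - Q and Ps = 37.875 + 0.125Q; the wedge Ps − Pb = 54 gives 37.875 + 0.125Q − (867 - Q) = 54, so Q' = 785.
Then Pb = 867 − 1·785 = 82 and Ps = 37.875 + 0.125·785 = 136.
Government outlay = subsidy × quantity = 54 × 785 = 42390.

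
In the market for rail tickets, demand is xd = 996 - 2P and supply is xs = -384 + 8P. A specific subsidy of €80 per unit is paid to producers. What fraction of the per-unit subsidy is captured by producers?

Pre-subsidy: 996 - 2P = -384 + 8P gives P* = 138, x* = 720.
With the subsidy, sellers receive Ps = Pb + 80 for each unit, where Pb is the price buyers pay.
Supply in terms of Pb becomes xs = -384 + 8(Pb + 80) = 256 + 8Pb. Setting this equal to demand: 996 - 2Pb = 256 + 8Pb, so Pb = 74.
Sellers receive Ps = 74 + 80 = 154; x' = 996 − 2·74 = 848.
Buyers' price falls by P* − Pb = 138 − 74 = 64; sellers' price rises by Ps − P* = 154 − 138 = 16.
So producers capture 16/80 = 0.2 of each unit of subsidy.

Producer share = 0.2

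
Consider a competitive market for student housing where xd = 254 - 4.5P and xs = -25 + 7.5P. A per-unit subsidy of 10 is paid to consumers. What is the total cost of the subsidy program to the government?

Pre-subsidy: 254 - 4.5P = -25 + 7.5P gives P* = 23.25, x* = 149.375.
With the rebate, buyers effectively pay Pb = Ps − 10, where Ps is the price sellers receive.
Demand in terms of Ps becomes xd = 254 − 4.5(Ps − 10) = 299 - 4.5Ps. Setting this equal to supply: 299 - 4.5Ps = -25 + 7.5Ps, so Ps = 27.
Buyers pay Pb = 27 − 10 = 17; x' = -25 + 7.5·27 = 177.5.
Government outlay = subsidy × quantity = 10 × 177.5 = 1775.

Government cost = 1775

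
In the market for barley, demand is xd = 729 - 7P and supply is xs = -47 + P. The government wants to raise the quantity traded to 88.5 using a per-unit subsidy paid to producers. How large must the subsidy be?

At x = 88.5, invert demand for the buyer price: Pb = (729 − 88.5)/7 = 91.5; invert supply for the seller price: Ps = (88.5 − (-47))/1 = 135.5.
The subsidy must fill the gap: s = Ps − Pb = 135.5 − 91.5 = 44.

Required subsidy s = 44 per unit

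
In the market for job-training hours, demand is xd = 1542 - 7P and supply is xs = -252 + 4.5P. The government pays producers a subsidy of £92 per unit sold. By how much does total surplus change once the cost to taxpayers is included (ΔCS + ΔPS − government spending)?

Pre-subsidy: 1542 - 7P = -252 + 4.5P gives P* = 156, x* = 450.
With the subsidy, sellers receive Ps = Pb + 92 for each unit, where Pb is the price buyers pay.
Supply in terms of Pb becomes xs = -252 + 4.5(Pb + 92) = 162 + 4.5Pb. Setting this equal to demand: 1542 - 7Pb = 162 + 4.5Pb, so Pb = 120.
Sellers receive Ps = 120 + 92 = 212; x' = 1542 − 7·120 = 702.
ΔCS = ½(450 + 702)(156 − 120) = 20736; ΔPS = ½(450 + 702)(212 − 156) = 32256.
Government spending = 92 × 702 = 64584.
Net change = 20736 + 32256 − 64584 = -11592. The loss equals the DWL triangle ½·92·252.

Net change in total surplus = -£11592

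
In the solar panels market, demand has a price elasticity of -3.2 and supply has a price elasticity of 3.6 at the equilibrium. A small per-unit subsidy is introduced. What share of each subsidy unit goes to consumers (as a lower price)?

Consumer share = 9/17

For a small subsidy around the equilibrium, the benefit split depends on the relative slopes, which at a point are proportional to the elasticities.
Buyer share = εs/(εs + |εd|) = 3.6/(3.6 + 3.2) = 9/17; seller share = |εd|/(εs + |εd|) = 8/17.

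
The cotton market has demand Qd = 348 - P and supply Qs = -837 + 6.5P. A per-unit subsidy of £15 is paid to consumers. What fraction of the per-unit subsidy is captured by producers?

Pre-subsidy: 348 - P = -837 + 6.5P gives P* = 158, Q* = 190.
With the rebate, buyers effectively pay Pb = Ps − 15, where Ps is the price sellers receive.
Demand in terms of Ps becomes Qd = 348 − 1(Ps − 15) = 363 - Ps. Setting this equal to supply: 363 - Ps = -837 + 6.5Ps, so Ps = 160.
Buyers pay Pb = 160 − 15 = 145; Q' = -837 + 6.5·160 = 203.
Buyers' price falls by P* − Pb = 158 − 145 = 13; sellers' price rises by Ps − P* = 160 − 158 = 2.
So producers capture 2/15 = 2/15 of each unit of subsidy.

Producer share = 2/15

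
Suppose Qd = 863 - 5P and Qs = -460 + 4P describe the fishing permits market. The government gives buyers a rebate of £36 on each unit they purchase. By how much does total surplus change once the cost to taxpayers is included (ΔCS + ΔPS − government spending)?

Net change in total surplus = -£1440

Pre-subsidy: 863 - 5P = -460 + 4P gives P* = 147, Q* = 128.
With the rebate, buyers effectively pay Pb = Ps − 36, where Ps is the price sellers receive.
Demand in terms of Ps becomes Qd = 863 − 5(Ps − 36) = 1043 - 5Ps. Setting this equal to supply: 1043 - 5Ps = -460 + 4Ps, so Ps = 167.
Buyers pay Pb = 167 − 36 = 131; Q' = -460 + 4·167 = 208.
ΔCS = ½(128 + 208)(147 − 131) = 2688; ΔPS = ½(128 + 208)(167 − 147) = 3360.
Government spending = 36 × 208 = 7488.
Net change = 2688 + 3360 − 7488 = -1440. The loss equals the DWL triangle ½·36·80.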